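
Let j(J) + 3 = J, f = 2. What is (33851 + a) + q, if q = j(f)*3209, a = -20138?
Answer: 10504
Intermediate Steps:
j(J) = -3 + J
q = -3209 (q = (-3 + 2)*3209 = -1*3209 = -3209)
(33851 + a) + q = (33851 - 20138) - 3209 = 13713 - 3209 = 10504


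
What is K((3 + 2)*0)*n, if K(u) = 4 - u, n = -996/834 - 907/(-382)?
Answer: 125322/26549 ≈ 4.7204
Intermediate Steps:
n = 62661/53098 (n = -996*1/834 - 907*(-1/382) = -166/139 + 907/382 = 62661/53098 ≈ 1.1801)
K((3 + 2)*0)*n = (4 - (3 + 2)*0)*(62661/53098) = (4 - 5*0)*(62661/53098) = (4 - 1*0)*(62661/53098) = (4 + 0)*(62661/53098) = 4*(62661/53098) = 125322/26549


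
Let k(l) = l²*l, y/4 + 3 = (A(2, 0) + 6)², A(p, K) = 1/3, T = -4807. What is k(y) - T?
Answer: 2388125359/729 ≈ 3.2759e+6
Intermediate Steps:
A(p, K) = ⅓
y = 1336/9 (y = -12 + 4*(⅓ + 6)² = -12 + 4*(19/3)² = -12 + 4*(361/9) = -12 + 1444/9 = 1336/9 ≈ 148.44)
k(l) = l³
k(y) - T = (1336/9)³ - 1*(-4807) = 2384621056/729 + 4807 = 2388125359/729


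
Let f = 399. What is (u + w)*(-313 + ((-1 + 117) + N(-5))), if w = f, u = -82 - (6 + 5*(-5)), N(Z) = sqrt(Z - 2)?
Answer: -66192 + 336*I*sqrt(7) ≈ -66192.0 + 888.97*I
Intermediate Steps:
N(Z) = sqrt(-2 + Z)
u = -63 (u = -82 - (6 - 25) = -82 - 1*(-19) = -82 + 19 = -63)
w = 399
(u + w)*(-313 + ((-1 + 117) + N(-5))) = (-63 + 399)*(-313 + ((-1 + 117) + sqrt(-2 - 5))) = 336*(-313 + (116 + sqrt(-7))) = 336*(-313 + (116 + I*sqrt(7))) = 336*(-197 + I*sqrt(7)) = -66192 + 336*I*sqrt(7)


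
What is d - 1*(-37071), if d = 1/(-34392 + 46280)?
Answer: 440700049/11888 ≈ 37071.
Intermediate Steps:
d = 1/11888 ≈ 8.4118e-5
d - 1*(-37071) = 1/11888 - 1*(-37071) = 1/11888 + 37071 = 440700049/11888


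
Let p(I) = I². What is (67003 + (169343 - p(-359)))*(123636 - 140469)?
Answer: -1808958345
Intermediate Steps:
(67003 + (169343 - p(-359)))*(123636 - 140469) = (67003 + (169343 - 1*(-359)²))*(123636 - 140469) = (67003 + (169343 - 1*128881))*(-16833) = (67003 + (169343 - 128881))*(-16833) = (67003 + 40462)*(-16833) = 107465*(-16833) = -1808958345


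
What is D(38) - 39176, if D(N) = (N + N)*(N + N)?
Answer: -33400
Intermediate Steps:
D(N) = 4*N² (D(N) = (2*N)*(2*N) = 4*N²)
D(38) - 39176 = 4*38² - 39176 = 4*1444 - 39176 = 5776 - 39176 = -33400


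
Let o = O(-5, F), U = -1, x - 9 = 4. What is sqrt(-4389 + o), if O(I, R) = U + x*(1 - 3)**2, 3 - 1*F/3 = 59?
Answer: 3*I*sqrt(482) ≈ 65.864*I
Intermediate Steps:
F = -168 (F = 9 - 3*59 = 9 - 177 = -168)
x = 13 (x = 9 + 4 = 13)
O(I, R) = 51 (O(I, R) = -1 + 13*(1 - 3)**2 = -1 + 13*(-2)**2 = -1 + 13*4 = -1 + 52 = 51)
o = 51
sqrt(-4389 + o) = sqrt(-4389 + 51) = sqrt(-4338) = 3*I*sqrt(482)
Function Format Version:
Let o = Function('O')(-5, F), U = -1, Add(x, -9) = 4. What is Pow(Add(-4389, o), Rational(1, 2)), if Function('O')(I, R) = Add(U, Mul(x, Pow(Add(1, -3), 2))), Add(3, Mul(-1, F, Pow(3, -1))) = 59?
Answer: Mul(3, I, Pow(482, Rational(1, 2))) ≈ Mul(65.864, I)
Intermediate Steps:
F = -168 (F = Add(9, Mul(-3, 59)) = Add(9, -177) = -168)
x = 13 (x = Add(9, 4) = 13)
Function('O')(I, R) = 51 (Function('O')(I, R) = Add(-1, Mul(13, Pow(Add(1, -3), 2))) = Add(-1, Mul(13, Pow(-2, 2))) = Add(-1, Mul(13, 4)) = Add(-1, 52) = 51)
o = 51
Pow(Add(-4389, o), Rational(1, 2)) = Pow(Add(-4389, 51), Rational(1, 2)) = Pow(-4338, Rational(1, 2)) = Mul(3, I, Pow(482, Rational(1, 2)))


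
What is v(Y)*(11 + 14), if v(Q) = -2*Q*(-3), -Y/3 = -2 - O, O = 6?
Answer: 3600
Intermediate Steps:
Y = 24 (Y = -3*(-2 - 1*6) = -3*(-2 - 6) = -3*(-8) = 24)
v(Q) = 6*Q
v(Y)*(11 + 14) = (6*24)*(11 + 14) = 144*25 = 3600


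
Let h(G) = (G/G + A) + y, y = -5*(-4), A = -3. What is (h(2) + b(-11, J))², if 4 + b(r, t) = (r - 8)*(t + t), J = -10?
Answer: 155236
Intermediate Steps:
y = 20
h(G) = 18 (h(G) = (G/G - 3) + 20 = (1 - 3) + 20 = -2 + 20 = 18)
b(r, t) = -4 + 2*t*(-8 + r) (b(r, t) = -4 + (r - 8)*(t + t) = -4 + (-8 + r)*(2*t) = -4 + 2*t*(-8 + r))
(h(2) + b(-11, J))² = (18 + (-4 - 16*(-10) + 2*(-11)*(-10)))² = (18 + (-4 + 160 + 220))² = (18 + 376)² = 394² = 155236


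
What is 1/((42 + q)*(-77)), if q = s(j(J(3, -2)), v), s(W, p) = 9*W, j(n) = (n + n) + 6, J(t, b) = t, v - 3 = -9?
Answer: -1/11550 ≈ -8.6580e-5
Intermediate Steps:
v = -6 (v = 3 - 9 = -6)
j(n) = 6 + 2*n (j(n) = 2*n + 6 = 6 + 2*n)
q = 108 (q = 9*(6 + 2*3) = 9*(6 + 6) = 9*12 = 108)
1/((42 + q)*(-77)) = 1/((42 + 108)*(-77)) = 1/(150*(-77)) = 1/(-11550) = -1/11550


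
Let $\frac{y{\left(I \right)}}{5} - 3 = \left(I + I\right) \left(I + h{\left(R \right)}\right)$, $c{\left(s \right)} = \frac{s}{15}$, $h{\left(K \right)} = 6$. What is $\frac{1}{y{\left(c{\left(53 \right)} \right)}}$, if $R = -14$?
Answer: $\frac{45}{15833} \approx 0.0028422$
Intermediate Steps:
$c{\left(s \right)} = \frac{s}{15}$ ($c{\left(s \right)} = s \frac{1}{15} = \frac{s}{15}$)
$y{\left(I \right)} = 15 + 10 I \left(6 + I\right)$ ($y{\left(I \right)} = 15 + 5 \left(I + I\right) \left(I + 6\right) = 15 + 5 \cdot 2 I \left(6 + I\right) = 15 + 10 I \left(6 + I\right)$)
$\frac{1}{y{\left(c{\left(53 \right)} \right)}} = \frac{1}{15 + 10 \left(\frac{1}{15} \cdot 53\right)^{2} + 60 \cdot \frac{1}{15} \cdot 53} = \frac{1}{15 + 10 \left(\frac{53}{15}\right)^{2} + 60 \cdot \frac{53}{15}} = \frac{1}{15 + 10 \cdot \frac{2809}{225} + 212} = \frac{1}{15 + \frac{5618}{45} + 212} = \frac{1}{\frac{15833}{45}} = \frac{45}{15833}$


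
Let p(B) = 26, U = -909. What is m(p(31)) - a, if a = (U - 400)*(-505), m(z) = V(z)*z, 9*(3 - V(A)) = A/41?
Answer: -243897499/369 ≈ -6.6097e+5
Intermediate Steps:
V(A) = 3 - A/369 (V(A) = 3 - A/(9*41) = 3 - A/369)
m(z) = z*(3 - z/369) (m(z) = (3 - z/369)*z = z*(3 - z/369))
a = 661045 (a = (-909 - 400)*(-505) = -1309*(-505) = 661045)
m(p(31)) - a = (1/369)*26*(1107 - 1*26) - 1*661045 = (1/369)*26*(1107 - 26) - 661045 = (1/369)*26*1081 - 661045 = 28106/369 - 661045 = -243897499/369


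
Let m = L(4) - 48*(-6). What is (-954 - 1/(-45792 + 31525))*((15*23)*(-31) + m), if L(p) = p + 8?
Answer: 12862127565/1297 ≈ 9.9168e+6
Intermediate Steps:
L(p) = 8 + p
m = 300 (m = (8 + 4) - 48*(-6) = 12 + 288 = 300)
(-954 - 1/(-45792 + 31525))*((15*23)*(-31) + m) = (-954 - 1/(-45792 + 31525))*((15*23)*(-31) + 300) = (-954 - 1/(-14267))*(345*(-31) + 300) = (-954 - 1*(-1/14267))*(-10695 + 300) = (-954 + 1/14267)*(-10395) = -13610717/14267*(-10395) = 12862127565/1297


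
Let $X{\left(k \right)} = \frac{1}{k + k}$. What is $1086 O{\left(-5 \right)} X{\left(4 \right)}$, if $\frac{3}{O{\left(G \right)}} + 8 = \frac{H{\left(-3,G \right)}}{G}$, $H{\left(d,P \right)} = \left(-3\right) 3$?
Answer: $- \frac{8145}{124} \approx -65.685$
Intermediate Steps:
$H{\left(d,P \right)} = -9$
$O{\left(G \right)} = \frac{3}{-8 - \frac{9}{G}}$
$X{\left(k \right)} = \frac{1}{2 k}$
$1086 O{\left(-5 \right)} X{\left(4 \right)} = 1086 \left(\left(-3\right) \left(-5\right) \frac{1}{9 + 8 \left(-5\right)}\right) \frac{1}{2 \cdot 4} = 1086 \left(\left(-3\right) \left(-5\right) \frac{1}{9 - 40}\right) \frac{1}{2} \cdot \frac{1}{4} = 1086 \left(\left(-3\right) \left(-5\right) \frac{1}{-31}\right) \frac{1}{8} = 1086 \left(\left(-3\right) \left(-5\right) \left(- \frac{1}{31}\right)\right) \frac{1}{8} = 1086 \left(- \frac{15}{31}\right) \frac{1}{8} = \left(- \frac{16290}{31}\right) \frac{1}{8} = - \frac{8145}{124}$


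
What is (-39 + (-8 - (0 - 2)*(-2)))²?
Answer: 2601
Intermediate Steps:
(-39 + (-8 - (0 - 2)*(-2)))² = (-39 + (-8 - (-2)*(-2)))² = (-39 + (-8 - 1*4))² = (-39 + (-8 - 4))² = (-39 - 12)² = (-51)² = 2601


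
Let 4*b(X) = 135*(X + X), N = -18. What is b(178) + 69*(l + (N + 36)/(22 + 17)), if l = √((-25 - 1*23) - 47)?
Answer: 156609/13 + 69*I*√95 ≈ 12047.0 + 672.53*I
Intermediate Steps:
l = I*√95 (l = √((-25 - 23) - 47) = √(-48 - 47) = √(-95) = I*√95 ≈ 9.7468*I)
b(X) = 135*X/2 (b(X) = (135*(X + X))/4 = (135*(2*X))/4 = (270*X)/4 = 135*X/2)
b(178) + 69*(l + (N + 36)/(22 + 17)) = (135/2)*178 + 69*(I*√95 + (-18 + 36)/(22 + 17)) = 12015 + 69*(I*√95 + 18/39) = 12015 + 69*(I*√95 + 18*(1/39)) = 12015 + 69*(I*√95 + 6/13) = 12015 + 69*(6/13 + I*√95) = 12015 + (414/13 + 69*I*√95) = 156609/13 + 69*I*√95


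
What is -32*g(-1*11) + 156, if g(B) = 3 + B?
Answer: 412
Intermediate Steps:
-32*g(-1*11) + 156 = -32*(3 - 1*11) + 156 = -32*(3 - 11) + 156 = -32*(-8) + 156 = 256 + 156 = 412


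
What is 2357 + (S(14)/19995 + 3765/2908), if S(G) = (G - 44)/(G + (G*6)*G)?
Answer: 5439257169427/2306436580 ≈ 2358.3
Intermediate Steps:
S(G) = (-44 + G)/(G + 6*G²) (S(G) = (-44 + G)/(G + (6*G)*G) = (-44 + G)/(G + 6*G²))
2357 + (S(14)/19995 + 3765/2908) = 2357 + (((-44 + 14)/(14*(1 + 6*14)))/19995 + 3765/2908) = 2357 + (((1/14)*(-30)/(1 + 84))*(1/19995) + 3765*(1/2908)) = 2357 + (((1/14)*(-30)/85)*(1/19995) + 3765/2908) = 2357 + (((1/14)*(1/85)*(-30))*(1/19995) + 3765/2908) = 2357 + (-3/119*1/19995 + 3765/2908) = 2357 + (-1/793135 + 3765/2908) = 2357 + 2986150367/2306436580 = 5439257169427/2306436580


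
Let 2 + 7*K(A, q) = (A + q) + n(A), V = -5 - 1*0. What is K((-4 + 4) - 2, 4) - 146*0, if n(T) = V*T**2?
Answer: -20/7 ≈ -2.8571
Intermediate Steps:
V = -5 (V = -5 + 0 = -5)
n(T) = -5*T**2
K(A, q) = -2/7 - 5*A**2/7 + A/7 + q/7 (K(A, q) = -2/7 + ((A + q) - 5*A**2)/7 = -2/7 + (A + q - 5*A**2)/7 = -2/7 + (-5*A**2/7 + A/7 + q/7) = -2/7 - 5*A**2/7 + A/7 + q/7)
K((-4 + 4) - 2, 4) - 146*0 = (-2/7 - 5*((-4 + 4) - 2)**2/7 + ((-4 + 4) - 2)/7 + (1/7)*4) - 146*0 = (-2/7 - 5*(0 - 2)**2/7 + (0 - 2)/7 + 4/7) + 0 = (-2/7 - 5/7*(-2)**2 + (1/7)*(-2) + 4/7) + 0 = (-2/7 - 5/7*4 - 2/7 + 4/7) + 0 = (-2/7 - 20/7 - 2/7 + 4/7) + 0 = -20/7 + 0 = -20/7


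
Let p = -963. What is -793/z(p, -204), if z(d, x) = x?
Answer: 793/204 ≈ 3.8873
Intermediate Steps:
-793/z(p, -204) = -793/(-204) = -793*(-1/204) = 793/204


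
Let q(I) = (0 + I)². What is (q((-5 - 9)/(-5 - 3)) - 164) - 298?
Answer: -7343/16 ≈ -458.94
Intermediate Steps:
q(I) = I²
(q((-5 - 9)/(-5 - 3)) - 164) - 298 = (((-5 - 9)/(-5 - 3))² - 164) - 298 = ((-14/(-8))² - 164) - 298 = ((-14*(-⅛))² - 164) - 298 = ((7/4)² - 164) - 298 = (49/16 - 164) - 298 = -2575/16 - 298 = -7343/16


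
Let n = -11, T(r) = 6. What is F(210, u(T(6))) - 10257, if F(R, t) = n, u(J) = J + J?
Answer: -10268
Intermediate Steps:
u(J) = 2*J
F(R, t) = -11
F(210, u(T(6))) - 10257 = -11 - 10257 = -10268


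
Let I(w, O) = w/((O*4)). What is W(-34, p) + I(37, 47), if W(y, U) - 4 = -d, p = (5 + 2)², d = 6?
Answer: -339/188 ≈ -1.8032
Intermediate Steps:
I(w, O) = w/(4*O) (I(w, O) = w/((4*O)) = w*(1/(4*O)) = w/(4*O))
p = 49 (p = 7² = 49)
W(y, U) = -2 (W(y, U) = 4 - 1*6 = 4 - 6 = -2)
W(-34, p) + I(37, 47) = -2 + (¼)*37/47 = -2 + (¼)*37*(1/47) = -2 + 37/188 = -339/188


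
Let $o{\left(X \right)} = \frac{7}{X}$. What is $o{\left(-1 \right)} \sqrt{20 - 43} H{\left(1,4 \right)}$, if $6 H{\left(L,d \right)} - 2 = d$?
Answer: $- 7 i \sqrt{23} \approx - 33.571 i$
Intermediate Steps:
$H{\left(L,d \right)} = \frac{1}{3} + \frac{d}{6}$
$o{\left(-1 \right)} \sqrt{20 - 43} H{\left(1,4 \right)} = \frac{7}{-1} \sqrt{20 - 43} \left(\frac{1}{3} + \frac{1}{6} \cdot 4\right) = 7 \left(-1\right) \sqrt{-23} \left(\frac{1}{3} + \frac{2}{3}\right) = - 7 i \sqrt{23} \cdot 1 = - 7 i \sqrt{23}$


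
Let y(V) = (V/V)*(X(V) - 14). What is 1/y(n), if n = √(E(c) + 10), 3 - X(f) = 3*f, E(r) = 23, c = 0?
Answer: 1/16 - 3*√33/176 ≈ -0.035419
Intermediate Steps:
X(f) = 3 - 3*f
n = √33 (n = √(23 + 10) = √33 ≈ 5.7446)
y(V) = -11 - 3*V (y(V) = (V/V)*((3 - 3*V) - 14) = 1*(-11 - 3*V) = -11 - 3*V)
1/y(n) = 1/(-11 - 3*√33)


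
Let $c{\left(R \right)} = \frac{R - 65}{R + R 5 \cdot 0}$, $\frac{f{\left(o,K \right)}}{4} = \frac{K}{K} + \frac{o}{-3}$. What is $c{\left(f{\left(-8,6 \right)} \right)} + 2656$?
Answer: $\frac{116713}{44} \approx 2652.6$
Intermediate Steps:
$f{\left(o,K \right)} = 4 - \frac{4 o}{3}$ ($f{\left(o,K \right)} = 4 \left(\frac{K}{K} + \frac{o}{-3}\right) = 4 \left(1 + o \left(- \frac{1}{3}\right)\right) = 4 \left(1 - \frac{o}{3}\right) = 4 - \frac{4 o}{3}$)
$c{\left(R \right)} = \frac{-65 + R}{R}$ ($c{\left(R \right)} = \frac{-65 + R}{R + 5 R 0} = \frac{-65 + R}{R + 0} = \frac{-65 + R}{R}$)
$c{\left(f{\left(-8,6 \right)} \right)} + 2656 = \frac{-65 + \left(4 - - \frac{32}{3}\right)}{4 - - \frac{32}{3}} + 2656 = \frac{-65 + \left(4 + \frac{32}{3}\right)}{4 + \frac{32}{3}} + 2656 = \frac{-65 + \frac{44}{3}}{\frac{44}{3}} + 2656 = \frac{3}{44} \left(- \frac{151}{3}\right) + 2656 = - \frac{151}{44} + 2656 = \frac{116713}{44}$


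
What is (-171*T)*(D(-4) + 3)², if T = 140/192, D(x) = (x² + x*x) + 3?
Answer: -720195/4 ≈ -1.8005e+5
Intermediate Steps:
D(x) = 3 + 2*x² (D(x) = (x² + x²) + 3 = 2*x² + 3 = 3 + 2*x²)
T = 35/48 (T = 140*(1/192) = 35/48 ≈ 0.72917)
(-171*T)*(D(-4) + 3)² = (-171*35/48)*((3 + 2*(-4)²) + 3)² = -1995*((3 + 2*16) + 3)²/16 = -1995*((3 + 32) + 3)²/16 = -1995*(35 + 3)²/16 = -1995/16*38² = -1995/16*1444 = -720195/4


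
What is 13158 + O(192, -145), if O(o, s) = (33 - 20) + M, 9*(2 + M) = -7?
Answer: 118514/9 ≈ 13168.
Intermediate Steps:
M = -25/9 (M = -2 + (1/9)*(-7) = -2 - 7/9 = -25/9 ≈ -2.7778)
O(o, s) = 92/9 (O(o, s) = (33 - 20) - 25/9 = 13 - 25/9 = 92/9)
13158 + O(192, -145) = 13158 + 92/9 = 118514/9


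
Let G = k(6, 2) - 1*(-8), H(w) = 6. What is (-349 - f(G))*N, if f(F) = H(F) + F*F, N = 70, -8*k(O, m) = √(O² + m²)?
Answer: -117495/4 + 280*√10 ≈ -28488.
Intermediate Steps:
k(O, m) = -√(O² + m²)/8
G = 8 - √10/4 (G = -√(6² + 2²)/8 - 1*(-8) = -√(36 + 4)/8 + 8 = -√10/4 + 8 = 8 - √10/4 ≈ 7.2094)
f(F) = 6 + F² (f(F) = 6 + F*F = 6 + F²)
(-349 - f(G))*N = (-349 - (6 + (8 - √10/4)²))*70 = (-349 + (-6 - (8 - √10/4)²))*70 = (-355 - (8 - √10/4)²)*70 = -24850 - 70*(8 - √10/4)²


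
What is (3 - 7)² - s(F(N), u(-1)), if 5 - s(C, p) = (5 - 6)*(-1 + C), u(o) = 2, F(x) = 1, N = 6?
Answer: 11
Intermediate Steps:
s(C, p) = 4 + C (s(C, p) = 5 - (5 - 6)*(-1 + C) = 5 - (-1)*(-1 + C) = 5 - (1 - C) = 5 + (-1 + C) = 4 + C)
(3 - 7)² - s(F(N), u(-1)) = (3 - 7)² - (4 + 1) = (-4)² - 1*5 = 16 - 5 = 11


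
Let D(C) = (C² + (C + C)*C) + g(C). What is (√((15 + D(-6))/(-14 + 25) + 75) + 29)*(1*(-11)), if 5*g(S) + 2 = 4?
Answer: -319 - √260810/5 ≈ -421.14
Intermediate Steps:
g(S) = ⅖ (g(S) = -⅖ + (⅕)*4 = -⅖ + ⅘ = ⅖)
D(C) = ⅖ + 3*C² (D(C) = (C² + (C + C)*C) + ⅖ = (C² + (2*C)*C) + ⅖ = (C² + 2*C²) + ⅖ = 3*C² + ⅖ = ⅖ + 3*C²)
(√((15 + D(-6))/(-14 + 25) + 75) + 29)*(1*(-11)) = (√((15 + (⅖ + 3*(-6)²))/(-14 + 25) + 75) + 29)*(1*(-11)) = (√((15 + (⅖ + 3*36))/11 + 75) + 29)*(-11) = (√((15 + (⅖ + 108))*(1/11) + 75) + 29)*(-11) = (√((15 + 542/5)*(1/11) + 75) + 29)*(-11) = (√((617/5)*(1/11) + 75) + 29)*(-11) = (√(617/55 + 75) + 29)*(-11) = (√(4742/55) + 29)*(-11) = (√260810/55 + 29)*(-11) = (29 + √260810/55)*(-11) = -319 - √260810/5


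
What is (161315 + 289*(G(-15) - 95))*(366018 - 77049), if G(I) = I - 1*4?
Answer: 37094661561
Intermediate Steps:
G(I) = -4 + I (G(I) = I - 4 = -4 + I)
(161315 + 289*(G(-15) - 95))*(366018 - 77049) = (161315 + 289*((-4 - 15) - 95))*(366018 - 77049) = (161315 + 289*(-19 - 95))*288969 = (161315 + 289*(-114))*288969 = (161315 - 32946)*288969 = 128369*288969 = 37094661561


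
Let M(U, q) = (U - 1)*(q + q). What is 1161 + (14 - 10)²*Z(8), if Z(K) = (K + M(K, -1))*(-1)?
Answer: 1257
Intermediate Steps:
M(U, q) = 2*q*(-1 + U) (M(U, q) = (-1 + U)*(2*q) = 2*q*(-1 + U))
Z(K) = -2 + K (Z(K) = (K + 2*(-1)*(-1 + K))*(-1) = (K + (2 - 2*K))*(-1) = (2 - K)*(-1) = -2 + K)
1161 + (14 - 10)²*Z(8) = 1161 + (14 - 10)²*(-2 + 8) = 1161 + 4²*6 = 1161 + 16*6 = 1161 + 96 = 1257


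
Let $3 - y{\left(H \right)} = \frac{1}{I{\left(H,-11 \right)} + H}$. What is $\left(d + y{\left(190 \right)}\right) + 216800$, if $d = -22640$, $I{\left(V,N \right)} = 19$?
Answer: $\frac{40580066}{209} \approx 1.9416 \cdot 10^{5}$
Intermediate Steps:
$y{\left(H \right)} = 3 - \frac{1}{19 + H}$
$\left(d + y{\left(190 \right)}\right) + 216800 = \left(-22640 + \frac{56 + 3 \cdot 190}{19 + 190}\right) + 216800 = \left(-22640 + \frac{56 + 570}{209}\right) + 216800 = \left(-22640 + \frac{1}{209} \cdot 626\right) + 216800 = \left(-22640 + \frac{626}{209}\right) + 216800 = - \frac{4731134}{209} + 216800 = \frac{40580066}{209}$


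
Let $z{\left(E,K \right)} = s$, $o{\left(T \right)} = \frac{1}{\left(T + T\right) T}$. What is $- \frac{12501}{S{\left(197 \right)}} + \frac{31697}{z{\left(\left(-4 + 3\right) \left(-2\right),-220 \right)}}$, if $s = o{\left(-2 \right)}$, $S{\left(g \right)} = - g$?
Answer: $\frac{49966973}{197} \approx 2.5364 \cdot 10^{5}$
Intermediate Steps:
$o{\left(T \right)} = \frac{1}{2 T^{2}}$ ($o{\left(T \right)} = \frac{1}{2 T T} = \frac{\frac{1}{2} \frac{1}{T}}{T} = \frac{1}{2 T^{2}}$)
$s = \frac{1}{8}$ ($s = \frac{1}{2 \cdot 4} = \frac{1}{2} \cdot \frac{1}{4} = \frac{1}{8} \approx 0.125$)
$z{\left(E,K \right)} = \frac{1}{8}$
$- \frac{12501}{S{\left(197 \right)}} + \frac{31697}{z{\left(\left(-4 + 3\right) \left(-2\right),-220 \right)}} = - \frac{12501}{\left(-1\right) 197} + 31697 \frac{1}{\frac{1}{8}} = - \frac{12501}{-197} + 31697 \cdot 8 = \left(-12501\right) \left(- \frac{1}{197}\right) + 253576 = \frac{12501}{197} + 253576 = \frac{49966973}{197}$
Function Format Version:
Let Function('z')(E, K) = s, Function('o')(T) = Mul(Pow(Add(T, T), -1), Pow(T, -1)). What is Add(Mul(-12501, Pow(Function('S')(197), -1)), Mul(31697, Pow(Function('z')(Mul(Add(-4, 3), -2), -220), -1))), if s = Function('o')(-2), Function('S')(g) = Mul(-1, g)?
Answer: Rational(49966973, 197) ≈ 2.5364e+5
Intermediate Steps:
Function('o')(T) = Mul(Rational(1, 2), Pow(T, -2)) (Function('o')(T) = Mul(Pow(Mul(2, T), -1), Pow(T, -1)) = Mul(Mul(Rational(1, 2), Pow(T, -1)), Pow(T, -1)) = Mul(Rational(1, 2), Pow(T, -2)))
s = Rational(1, 8) (s = Mul(Rational(1, 2), Pow(-2, -2)) = Mul(Rational(1, 2), Rational(1, 4)) = Rational(1, 8) ≈ 0.12500)
Function('z')(E, K) = Rational(1, 8)
Add(Mul(-12501, Pow(Function('S')(197), -1)), Mul(31697, Pow(Function('z')(Mul(Add(-4, 3), -2), -220), -1))) = Add(Mul(-12501, Pow(Mul(-1, 197), -1)), Mul(31697, Pow(Rational(1, 8), -1))) = Add(Mul(-12501, Pow(-197, -1)), Mul(31697, 8)) = Add(Mul(-12501, Rational(-1, 197)), 253576) = Add(Rational(12501, 197), 253576) = Rational(49966973, 197)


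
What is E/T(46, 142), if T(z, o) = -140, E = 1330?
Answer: -19/2 ≈ -9.5000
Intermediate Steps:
E/T(46, 142) = 1330/(-140) = 1330*(-1/140) = -19/2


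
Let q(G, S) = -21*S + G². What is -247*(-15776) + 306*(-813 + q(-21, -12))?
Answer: 3859952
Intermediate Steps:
q(G, S) = G² - 21*S
-247*(-15776) + 306*(-813 + q(-21, -12)) = -247*(-15776) + 306*(-813 + ((-21)² - 21*(-12))) = 3896672 + 306*(-813 + (441 + 252)) = 3896672 + 306*(-813 + 693) = 3896672 + 306*(-120) = 3896672 - 36720 = 3859952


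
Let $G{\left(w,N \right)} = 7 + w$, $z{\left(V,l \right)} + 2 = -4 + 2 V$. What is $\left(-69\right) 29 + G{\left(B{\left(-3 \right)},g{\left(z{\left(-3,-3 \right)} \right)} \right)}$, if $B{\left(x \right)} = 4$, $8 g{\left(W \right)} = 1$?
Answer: $-1990$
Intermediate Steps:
$z{\left(V,l \right)} = -6 + 2 V$ ($z{\left(V,l \right)} = -2 + \left(-4 + 2 V\right) = -6 + 2 V$)
$g{\left(W \right)} = \frac{1}{8}$ ($g{\left(W \right)} = \frac{1}{8} \cdot 1 = \frac{1}{8}$)
$\left(-69\right) 29 + G{\left(B{\left(-3 \right)},g{\left(z{\left(-3,-3 \right)} \right)} \right)} = \left(-69\right) 29 + \left(7 + 4\right) = -2001 + 11 = -1990$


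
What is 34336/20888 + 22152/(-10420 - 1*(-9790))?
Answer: -1312736/39165 ≈ -33.518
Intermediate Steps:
34336/20888 + 22152/(-10420 - 1*(-9790)) = 34336*(1/20888) + 22152/(-10420 + 9790) = 4292/2611 + 22152/(-630) = 4292/2611 + 22152*(-1/630) = 4292/2611 - 3692/105 = -1312736/39165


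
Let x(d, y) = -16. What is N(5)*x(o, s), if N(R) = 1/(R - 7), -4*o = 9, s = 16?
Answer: 8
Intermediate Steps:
o = -9/4 (o = -1/4*9 = -9/4 ≈ -2.2500)
N(R) = 1/(-7 + R)
N(5)*x(o, s) = -16/(-7 + 5) = -16/(-2) = -1/2*(-16) = 8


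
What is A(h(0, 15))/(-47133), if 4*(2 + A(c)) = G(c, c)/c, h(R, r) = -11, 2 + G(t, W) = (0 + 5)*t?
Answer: 31/2073852 ≈ 1.4948e-5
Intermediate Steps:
G(t, W) = -2 + 5*t (G(t, W) = -2 + (0 + 5)*t = -2 + 5*t)
A(c) = -2 + (-2 + 5*c)/(4*c) (A(c) = -2 + ((-2 + 5*c)/c)/4 = -2 + (-2 + 5*c)/(4*c))
A(h(0, 15))/(-47133) = ((¼)*(-2 - 3*(-11))/(-11))/(-47133) = ((¼)*(-1/11)*(-2 + 33))*(-1/47133) = ((¼)*(-1/11)*31)*(-1/47133) = -31/44*(-1/47133) = 31/2073852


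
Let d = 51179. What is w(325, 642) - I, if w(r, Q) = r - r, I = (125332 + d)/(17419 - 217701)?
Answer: 176511/200282 ≈ 0.88131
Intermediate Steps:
I = -176511/200282 (I = (125332 + 51179)/(17419 - 217701) = 176511/(-200282) = 176511*(-1/200282) = -176511/200282 ≈ -0.88131)
w(r, Q) = 0
w(325, 642) - I = 0 - 1*(-176511/200282) = 0 + 176511/200282 = 176511/200282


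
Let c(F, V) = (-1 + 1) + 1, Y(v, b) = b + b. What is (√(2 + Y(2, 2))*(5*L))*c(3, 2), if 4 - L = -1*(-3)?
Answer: 5*√6 ≈ 12.247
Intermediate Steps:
L = 1 (L = 4 - (-1)*(-3) = 4 - 1*3 = 4 - 3 = 1)
Y(v, b) = 2*b
c(F, V) = 1 (c(F, V) = 0 + 1 = 1)
(√(2 + Y(2, 2))*(5*L))*c(3, 2) = (√(2 + 2*2)*(5*1))*1 = (√(2 + 4)*5)*1 = (√6*5)*1 = (5*√6)*1 = 5*√6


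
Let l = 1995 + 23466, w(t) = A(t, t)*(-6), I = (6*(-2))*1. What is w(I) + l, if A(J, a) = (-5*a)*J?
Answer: 29781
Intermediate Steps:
I = -12 (I = -12*1 = -12)
A(J, a) = -5*J*a
w(t) = 30*t**2 (w(t) = -5*t*t*(-6) = -5*t**2*(-6) = 30*t**2)
l = 25461
w(I) + l = 30*(-12)**2 + 25461 = 30*144 + 25461 = 4320 + 25461 = 29781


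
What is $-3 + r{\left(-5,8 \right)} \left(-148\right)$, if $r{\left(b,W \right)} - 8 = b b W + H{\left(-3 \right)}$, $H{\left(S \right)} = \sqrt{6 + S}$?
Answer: $-30787 - 148 \sqrt{3} \approx -31043.0$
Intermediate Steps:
$r{\left(b,W \right)} = 8 + \sqrt{3} + W b^{2}$ ($r{\left(b,W \right)} = 8 + \left(b b W + \sqrt{6 - 3}\right) = 8 + \left(b^{2} W + \sqrt{3}\right) = 8 + \left(W b^{2} + \sqrt{3}\right) = 8 + \left(\sqrt{3} + W b^{2}\right) = 8 + \sqrt{3} + W b^{2}$)
$-3 + r{\left(-5,8 \right)} \left(-148\right) = -3 + \left(8 + \sqrt{3} + 8 \left(-5\right)^{2}\right) \left(-148\right) = -3 + \left(8 + \sqrt{3} + 8 \cdot 25\right) \left(-148\right) = -3 + \left(8 + \sqrt{3} + 200\right) \left(-148\right) = -3 + \left(208 + \sqrt{3}\right) \left(-148\right) = -3 - \left(30784 + 148 \sqrt{3}\right) = -30787 - 148 \sqrt{3}$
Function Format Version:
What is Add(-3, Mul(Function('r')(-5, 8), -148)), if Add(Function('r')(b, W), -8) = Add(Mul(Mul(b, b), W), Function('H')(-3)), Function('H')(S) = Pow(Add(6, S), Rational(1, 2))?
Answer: Add(-30787, Mul(-148, Pow(3, Rational(1, 2)))) ≈ -31043.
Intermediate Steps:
Function('r')(b, W) = Add(8, Pow(3, Rational(1, 2)), Mul(W, Pow(b, 2))) (Function('r')(b, W) = Add(8, Add(Mul(Mul(b, b), W), Pow(Add(6, -3), Rational(1, 2)))) = Add(8, Add(Mul(Pow(b, 2), W), Pow(3, Rational(1, 2)))) = Add(8, Add(Mul(W, Pow(b, 2)), Pow(3, Rational(1, 2)))) = Add(8, Add(Pow(3, Rational(1, 2)), Mul(W, Pow(b, 2)))) = Add(8, Pow(3, Rational(1, 2)), Mul(W, Pow(b, 2))))
Add(-3, Mul(Function('r')(-5, 8), -148)) = Add(-3, Mul(Add(8, Pow(3, Rational(1, 2)), Mul(8, Pow(-5, 2))), -148)) = Add(-3, Mul(Add(8, Pow(3, Rational(1, 2)), Mul(8, 25)), -148)) = Add(-3, Mul(Add(8, Pow(3, Rational(1, 2)), 200), -148)) = Add(-3, Mul(Add(208, Pow(3, Rational(1, 2))), -148)) = Add(-3, Add(-30784, Mul(-148, Pow(3, Rational(1, 2))))) = Add(-30787, Mul(-148, Pow(3, Rational(1, 2))))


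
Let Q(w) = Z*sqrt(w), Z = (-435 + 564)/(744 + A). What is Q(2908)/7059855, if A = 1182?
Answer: 43*sqrt(727)/2266213455 ≈ 5.1161e-7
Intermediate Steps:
Z = 43/642 (Z = (-435 + 564)/(744 + 1182) = 129/1926 = 129*(1/1926) = 43/642 ≈ 0.066978)
Q(w) = 43*sqrt(w)/642
Q(2908)/7059855 = (43*sqrt(2908)/642)/7059855 = (43*(2*sqrt(727))/642)*(1/7059855) = (43*sqrt(727)/321)*(1/7059855) = 43*sqrt(727)/2266213455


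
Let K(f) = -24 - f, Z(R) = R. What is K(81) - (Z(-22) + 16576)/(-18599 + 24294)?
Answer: -614529/5695 ≈ -107.91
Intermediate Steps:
K(81) - (Z(-22) + 16576)/(-18599 + 24294) = (-24 - 1*81) - (-22 + 16576)/(-18599 + 24294) = (-24 - 81) - 16554/5695 = -105 - 16554/5695 = -614529/5695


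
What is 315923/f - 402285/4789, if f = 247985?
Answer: -98247690478/1187600165 ≈ -82.728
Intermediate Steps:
315923/f - 402285/4789 = 315923/247985 - 402285/4789 = -98247690478/1187600165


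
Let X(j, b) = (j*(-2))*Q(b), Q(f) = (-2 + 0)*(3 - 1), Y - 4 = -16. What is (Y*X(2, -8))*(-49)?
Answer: 9408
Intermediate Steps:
Y = -12 (Y = 4 - 16 = -12)
Q(f) = -4 (Q(f) = -2*2 = -4)
X(j, b) = 8*j (X(j, b) = (j*(-2))*(-4) = -2*j*(-4) = 8*j)
(Y*X(2, -8))*(-49) = -96*2*(-49) = -12*16*(-49) = -192*(-49) = 9408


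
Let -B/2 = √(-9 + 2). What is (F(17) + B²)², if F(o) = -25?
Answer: 2809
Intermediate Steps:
B = -2*I*√7 (B = -2*√(-9 + 2) = -2*I*√7 ≈ -5.2915*I)
(F(17) + B²)² = (-25 + (-2*I*√7)²)² = (-25 - 28)² = (-53)² = 2809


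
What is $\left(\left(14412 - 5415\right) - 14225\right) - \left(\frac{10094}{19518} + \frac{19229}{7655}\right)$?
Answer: $- \frac{390784788656}{74705145} \approx -5231.0$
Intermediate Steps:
$\left(\left(14412 - 5415\right) - 14225\right) - \left(\frac{10094}{19518} + \frac{19229}{7655}\right) = \left(8997 - 14225\right) - \left(10094 \cdot \frac{1}{19518} + 19229 \cdot \frac{1}{7655}\right) = -5228 - \left(\frac{5047}{9759} + \frac{19229}{7655}\right) = -5228 - \frac{226290596}{74705145} = - \frac{390784788656}{74705145}$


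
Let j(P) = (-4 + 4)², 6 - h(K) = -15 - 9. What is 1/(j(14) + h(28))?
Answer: 1/30 ≈ 0.033333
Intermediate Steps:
h(K) = 30 (h(K) = 6 - (-15 - 9) = 6 - 1*(-24) = 6 + 24 = 30)
j(P) = 0 (j(P) = 0² = 0)
1/(j(14) + h(28)) = 1/(0 + 30) = 1/30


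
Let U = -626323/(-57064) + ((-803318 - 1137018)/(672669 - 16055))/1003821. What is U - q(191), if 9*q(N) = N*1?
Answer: -82583684631784127/8059755091365432 ≈ -10.246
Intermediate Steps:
q(N) = N/9 (q(N) = (N*1)/9 = N/9)
U = 29487409657953347/2686585030455144 (U = -626323*(-1/57064) - 1940336/656614*(1/1003821) = 626323/57064 - 1940336*1/656614*(1/1003821) = 626323/57064 - 970168/328307*1/1003821 = 626323/57064 - 970168/329561461047 = 29487409657953347/2686585030455144 ≈ 10.976)
U - q(191) = 29487409657953347/2686585030455144 - 191/9 = -82583684631784127/8059755091365432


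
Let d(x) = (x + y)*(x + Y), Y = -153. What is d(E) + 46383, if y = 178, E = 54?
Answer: 23415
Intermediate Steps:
d(x) = (-153 + x)*(178 + x) (d(x) = (x + 178)*(x - 153) = (178 + x)*(-153 + x) = (-153 + x)*(178 + x))
d(E) + 46383 = (-27234 + 54² + 25*54) + 46383 = (-27234 + 2916 + 1350) + 46383 = -22968 + 46383 = 23415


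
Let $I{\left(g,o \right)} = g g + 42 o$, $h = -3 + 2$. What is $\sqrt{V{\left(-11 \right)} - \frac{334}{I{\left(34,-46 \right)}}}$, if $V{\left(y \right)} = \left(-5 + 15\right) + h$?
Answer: $\frac{\sqrt{354923}}{194} \approx 3.0709$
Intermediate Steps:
$h = -1$
$I{\left(g,o \right)} = g^{2} + 42 o$
$V{\left(y \right)} = 9$ ($V{\left(y \right)} = \left(-5 + 15\right) - 1 = 10 - 1 = 9$)
$\sqrt{V{\left(-11 \right)} - \frac{334}{I{\left(34,-46 \right)}}} = \sqrt{9 - \frac{334}{34^{2} + 42 \left(-46\right)}} = \sqrt{9 - \frac{334}{1156 - 1932}} = \sqrt{9 - \frac{334}{-776}} = \sqrt{9 - - \frac{167}{388}} = \sqrt{9 + \frac{167}{388}} = \sqrt{\frac{3659}{388}} = \frac{\sqrt{354923}}{194}$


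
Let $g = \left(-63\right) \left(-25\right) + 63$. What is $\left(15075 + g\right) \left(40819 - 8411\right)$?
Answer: $541634904$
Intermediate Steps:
$g = 1638$ ($g = 1575 + 63 = 1638$)
$\left(15075 + g\right) \left(40819 - 8411\right) = \left(15075 + 1638\right) \left(40819 - 8411\right) = 16713 \cdot 32408 = 541634904$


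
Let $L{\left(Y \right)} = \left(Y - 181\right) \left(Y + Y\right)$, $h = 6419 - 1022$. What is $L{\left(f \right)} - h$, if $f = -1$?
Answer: $-5033$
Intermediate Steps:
$h = 5397$
$L{\left(Y \right)} = 2 Y \left(-181 + Y\right)$ ($L{\left(Y \right)} = \left(-181 + Y\right) 2 Y = 2 Y \left(-181 + Y\right)$)
$L{\left(f \right)} - h = 2 \left(-1\right) \left(-181 - 1\right) - 5397 = 2 \left(-1\right) \left(-182\right) - 5397 = 364 - 5397 = -5033$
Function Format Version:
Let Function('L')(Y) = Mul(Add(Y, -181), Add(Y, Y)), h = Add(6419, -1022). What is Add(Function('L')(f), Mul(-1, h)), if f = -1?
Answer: -5033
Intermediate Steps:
h = 5397
Function('L')(Y) = Mul(2, Y, Add(-181, Y)) (Function('L')(Y) = Mul(Add(-181, Y), Mul(2, Y)) = Mul(2, Y, Add(-181, Y)))
Add(Function('L')(f), Mul(-1, h)) = Add(Mul(2, -1, Add(-181, -1)), Mul(-1, 5397)) = Add(Mul(2, -1, -182), -5397) = Add(364, -5397) = -5033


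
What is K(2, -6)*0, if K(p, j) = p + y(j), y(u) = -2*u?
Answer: 0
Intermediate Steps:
K(p, j) = p - 2*j
K(2, -6)*0 = (2 - 2*(-6))*0 = (2 + 12)*0 = 14*0 = 0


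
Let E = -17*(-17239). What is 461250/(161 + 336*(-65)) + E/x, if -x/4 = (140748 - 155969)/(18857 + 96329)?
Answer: 365892301393261/659952118 ≈ 5.5442e+5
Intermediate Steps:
E = 293063
x = 30442/57593 (x = -4*(140748 - 155969)/(18857 + 96329) = -(-60884)/115186 = -4*(-15221/115186) = 30442/57593 ≈ 0.52857)
461250/(161 + 336*(-65)) + E/x = 461250/(161 + 336*(-65)) + 293063/(30442/57593) = 461250/(161 - 21840) + 293063*(57593/30442) = 461250/(-21679) + 16878377359/30442 = 461250*(-1/21679) + 16878377359/30442 = -461250/21679 + 16878377359/30442 = 365892301393261/659952118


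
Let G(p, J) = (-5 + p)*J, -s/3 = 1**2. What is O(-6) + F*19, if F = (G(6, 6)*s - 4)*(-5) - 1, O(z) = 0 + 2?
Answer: 2073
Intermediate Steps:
O(z) = 2
s = -3 (s = -3*1**2 = -3*1 = -3)
G(p, J) = J*(-5 + p)
F = 109 (F = ((6*(-5 + 6))*(-3) - 4)*(-5) - 1 = ((6*1)*(-3) - 4)*(-5) - 1 = (6*(-3) - 4)*(-5) - 1 = (-18 - 4)*(-5) - 1 = -22*(-5) - 1 = 110 - 1 = 109)
O(-6) + F*19 = 2 + 109*19 = 2 + 2071 = 2073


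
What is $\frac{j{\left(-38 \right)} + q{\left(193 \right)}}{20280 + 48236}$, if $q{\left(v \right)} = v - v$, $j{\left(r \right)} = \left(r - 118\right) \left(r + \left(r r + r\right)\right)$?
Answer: $- \frac{53352}{17129} \approx -3.1147$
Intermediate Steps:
$j{\left(r \right)} = \left(-118 + r\right) \left(r^{2} + 2 r\right)$ ($j{\left(r \right)} = \left(-118 + r\right) \left(r + \left(r^{2} + r\right)\right) = \left(-118 + r\right) \left(r + \left(r + r^{2}\right)\right) = \left(-118 + r\right) \left(r^{2} + 2 r\right)$)
$q{\left(v \right)} = 0$
$\frac{j{\left(-38 \right)} + q{\left(193 \right)}}{20280 + 48236} = \frac{- 38 \left(-236 + \left(-38\right)^{2} - -4408\right) + 0}{20280 + 48236} = \frac{- 38 \left(-236 + 1444 + 4408\right) + 0}{68516} = \left(\left(-38\right) 5616 + 0\right) \frac{1}{68516} = \left(-213408 + 0\right) \frac{1}{68516} = \left(-213408\right) \frac{1}{68516} = - \frac{53352}{17129}$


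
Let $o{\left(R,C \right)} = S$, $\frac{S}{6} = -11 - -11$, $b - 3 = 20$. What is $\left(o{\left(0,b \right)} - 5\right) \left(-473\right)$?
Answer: $2365$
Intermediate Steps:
$b = 23$ ($b = 3 + 20 = 23$)
$S = 0$ ($S = 6 \left(-11 - -11\right) = 6 \left(-11 + 11\right) = 6 \cdot 0 = 0$)
$o{\left(R,C \right)} = 0$
$\left(o{\left(0,b \right)} - 5\right) \left(-473\right) = \left(0 - 5\right) \left(-473\right) = \left(-5\right) \left(-473\right) = 2365$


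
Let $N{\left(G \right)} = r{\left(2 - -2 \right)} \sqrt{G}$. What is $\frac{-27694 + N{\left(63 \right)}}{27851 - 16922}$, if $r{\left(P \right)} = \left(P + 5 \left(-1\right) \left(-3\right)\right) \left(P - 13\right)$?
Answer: $- \frac{27694}{10929} - \frac{171 \sqrt{7}}{3643} \approx -2.6582$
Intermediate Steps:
$r{\left(P \right)} = \left(-13 + P\right) \left(15 + P\right)$ ($r{\left(P \right)} = \left(P - -15\right) \left(-13 + P\right) = \left(P + 15\right) \left(-13 + P\right) = \left(15 + P\right) \left(-13 + P\right) = \left(-13 + P\right) \left(15 + P\right)$)
$N{\left(G \right)} = - 171 \sqrt{G}$ ($N{\left(G \right)} = \left(-195 + \left(2 - -2\right)^{2} + 2 \left(2 - -2\right)\right) \sqrt{G} = \left(-195 + \left(2 + 2\right)^{2} + 2 \left(2 + 2\right)\right) \sqrt{G} = \left(-195 + 4^{2} + 2 \cdot 4\right) \sqrt{G} = \left(-195 + 16 + 8\right) \sqrt{G} = - 171 \sqrt{G}$)
$\frac{-27694 + N{\left(63 \right)}}{27851 - 16922} = \frac{-27694 - 171 \sqrt{63}}{27851 - 16922} = \frac{-27694 - 171 \cdot 3 \sqrt{7}}{10929} = \left(-27694 - 513 \sqrt{7}\right) \frac{1}{10929} = - \frac{27694}{10929} - \frac{171 \sqrt{7}}{3643}$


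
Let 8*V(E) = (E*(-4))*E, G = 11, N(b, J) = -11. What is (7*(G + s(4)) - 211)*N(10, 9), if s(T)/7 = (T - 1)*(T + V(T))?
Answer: 7942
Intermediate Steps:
V(E) = -E**2/2 (V(E) = ((E*(-4))*E)/8 = ((-4*E)*E)/8 = (-4*E**2)/8 = -E**2/2)
s(T) = 7*(-1 + T)*(T - T**2/2) (s(T) = 7*((T - 1)*(T - T**2/2)) = 7*((-1 + T)*(T - T**2/2)) = 7*(-1 + T)*(T - T**2/2))
(7*(G + s(4)) - 211)*N(10, 9) = (7*(11 + (7/2)*4*(-2 - 1*4**2 + 3*4)) - 211)*(-11) = (7*(11 + (7/2)*4*(-2 - 1*16 + 12)) - 211)*(-11) = (7*(11 + (7/2)*4*(-2 - 16 + 12)) - 211)*(-11) = (7*(11 + (7/2)*4*(-6)) - 211)*(-11) = (7*(11 - 84) - 211)*(-11) = (7*(-73) - 211)*(-11) = (-511 - 211)*(-11) = -722*(-11) = 7942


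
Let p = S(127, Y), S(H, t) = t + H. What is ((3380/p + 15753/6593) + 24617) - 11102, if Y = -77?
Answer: 447829174/32965 ≈ 13585.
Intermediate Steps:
S(H, t) = H + t
p = 50 (p = 127 - 77 = 50)
((3380/p + 15753/6593) + 24617) - 11102 = ((3380/50 + 15753/6593) + 24617) - 11102 = ((3380*(1/50) + 15753*(1/6593)) + 24617) - 11102 = ((338/5 + 15753/6593) + 24617) - 11102 = (2307199/32965 + 24617) - 11102 = 813806604/32965 - 11102 = 447829174/32965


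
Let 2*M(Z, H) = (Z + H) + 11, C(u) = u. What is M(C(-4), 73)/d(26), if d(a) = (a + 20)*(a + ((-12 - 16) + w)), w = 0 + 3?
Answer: 20/23 ≈ 0.86957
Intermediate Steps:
M(Z, H) = 11/2 + H/2 + Z/2 (M(Z, H) = ((Z + H) + 11)/2 = ((H + Z) + 11)/2 = (11 + H + Z)/2 = 11/2 + H/2 + Z/2)
w = 3
d(a) = (-25 + a)*(20 + a) (d(a) = (a + 20)*(a + ((-12 - 16) + 3)) = (20 + a)*(a + (-28 + 3)) = (20 + a)*(a - 25) = (20 + a)*(-25 + a) = (-25 + a)*(20 + a))
M(C(-4), 73)/d(26) = (11/2 + (½)*73 + (½)*(-4))/(-500 + 26² - 5*26) = (11/2 + 73/2 - 2)/(-500 + 676 - 130) = 40/46 = 40*(1/46) = 20/23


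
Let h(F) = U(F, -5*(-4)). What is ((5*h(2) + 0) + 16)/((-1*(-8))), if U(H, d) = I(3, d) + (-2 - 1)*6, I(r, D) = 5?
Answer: -49/8 ≈ -6.1250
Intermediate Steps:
U(H, d) = -13 (U(H, d) = 5 + (-2 - 1)*6 = 5 - 3*6 = 5 - 18 = -13)
h(F) = -13
((5*h(2) + 0) + 16)/((-1*(-8))) = ((5*(-13) + 0) + 16)/((-1*(-8))) = ((-65 + 0) + 16)/8 = (-65 + 16)/8 = (1/8)*(-49) = -49/8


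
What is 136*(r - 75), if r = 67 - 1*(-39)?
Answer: 4216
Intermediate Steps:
r = 106 (r = 67 + 39 = 106)
136*(r - 75) = 136*(106 - 75) = 136*31 = 4216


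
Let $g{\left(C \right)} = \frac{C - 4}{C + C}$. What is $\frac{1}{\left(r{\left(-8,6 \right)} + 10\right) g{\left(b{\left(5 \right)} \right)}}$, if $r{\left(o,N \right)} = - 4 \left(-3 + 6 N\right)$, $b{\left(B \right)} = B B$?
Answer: $- \frac{25}{1281} \approx -0.019516$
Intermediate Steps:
$b{\left(B \right)} = B^{2}$
$g{\left(C \right)} = \frac{-4 + C}{2 C}$
$r{\left(o,N \right)} = 12 - 24 N$
$\frac{1}{\left(r{\left(-8,6 \right)} + 10\right) g{\left(b{\left(5 \right)} \right)}} = \frac{1}{\left(\left(12 - 144\right) + 10\right) \frac{-4 + 5^{2}}{2 \cdot 5^{2}}} = \frac{1}{\left(\left(12 - 144\right) + 10\right) \frac{-4 + 25}{2 \cdot 25}} = \frac{1}{\left(-132 + 10\right) \frac{1}{2} \cdot \frac{1}{25} \cdot 21} = \frac{1}{\left(-122\right) \frac{21}{50}} = \frac{1}{- \frac{1281}{25}} = - \frac{25}{1281}$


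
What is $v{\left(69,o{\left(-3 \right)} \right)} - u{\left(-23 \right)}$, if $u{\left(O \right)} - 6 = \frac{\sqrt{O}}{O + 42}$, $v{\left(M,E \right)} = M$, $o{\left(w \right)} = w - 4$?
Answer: $63 - \frac{i \sqrt{23}}{19} \approx 63.0 - 0.25241 i$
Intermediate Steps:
$o{\left(w \right)} = -4 + w$
$u{\left(O \right)} = 6 + \frac{\sqrt{O}}{42 + O}$ ($u{\left(O \right)} = 6 + \frac{\sqrt{O}}{O + 42} = 6 + \frac{\sqrt{O}}{42 + O}$)
$v{\left(69,o{\left(-3 \right)} \right)} - u{\left(-23 \right)} = 69 - \frac{252 + \sqrt{-23} + 6 \left(-23\right)}{42 - 23} = 69 - \frac{252 + i \sqrt{23} - 138}{19} = 69 - \frac{114 + i \sqrt{23}}{19} = 69 - \left(6 + \frac{i \sqrt{23}}{19}\right) = 63 - \frac{i \sqrt{23}}{19}$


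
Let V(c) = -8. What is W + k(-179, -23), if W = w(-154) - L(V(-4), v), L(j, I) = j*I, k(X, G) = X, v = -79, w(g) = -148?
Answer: -959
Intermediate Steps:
L(j, I) = I*j
W = -780 (W = -148 - (-79)*(-8) = -148 - 1*632 = -148 - 632 = -780)
W + k(-179, -23) = -780 - 179 = -959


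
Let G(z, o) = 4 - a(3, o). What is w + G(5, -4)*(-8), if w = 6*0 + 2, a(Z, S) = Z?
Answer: -6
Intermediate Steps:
G(z, o) = 1 (G(z, o) = 4 - 1*3 = 4 - 3 = 1)
w = 2 (w = 0 + 2 = 2)
w + G(5, -4)*(-8) = 2 + 1*(-8) = 2 - 8 = -6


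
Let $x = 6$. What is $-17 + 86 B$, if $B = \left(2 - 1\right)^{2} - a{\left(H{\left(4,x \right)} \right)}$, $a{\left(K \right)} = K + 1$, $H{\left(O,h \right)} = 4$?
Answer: $-361$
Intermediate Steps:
$a{\left(K \right)} = 1 + K$
$B = -4$ ($B = \left(2 - 1\right)^{2} - \left(1 + 4\right) = 1^{2} - 5 = 1 - 5 = -4$)
$-17 + 86 B = -17 + 86 \left(-4\right) = -17 - 344 = -361$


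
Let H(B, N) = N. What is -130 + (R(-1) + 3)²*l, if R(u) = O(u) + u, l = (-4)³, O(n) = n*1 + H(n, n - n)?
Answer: -194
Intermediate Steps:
O(n) = n (O(n) = n*1 + (n - n) = n + 0 = n)
l = -64
R(u) = 2*u (R(u) = u + u = 2*u)
-130 + (R(-1) + 3)²*l = -130 + (2*(-1) + 3)²*(-64) = -130 + (-2 + 3)²*(-64) = -130 + 1²*(-64) = -130 + 1*(-64) = -130 - 64 = -194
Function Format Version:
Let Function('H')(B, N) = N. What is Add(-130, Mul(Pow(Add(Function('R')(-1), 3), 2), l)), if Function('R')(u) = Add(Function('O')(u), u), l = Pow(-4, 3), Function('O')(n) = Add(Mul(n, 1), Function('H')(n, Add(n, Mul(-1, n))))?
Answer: -194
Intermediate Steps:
Function('O')(n) = n (Function('O')(n) = Add(Mul(n, 1), Add(n, Mul(-1, n))) = Add(n, 0) = n)
l = -64
Function('R')(u) = Mul(2, u) (Function('R')(u) = Add(u, u) = Mul(2, u))
Add(-130, Mul(Pow(Add(Function('R')(-1), 3), 2), l)) = Add(-130, Mul(Pow(Add(Mul(2, -1), 3), 2), -64)) = Add(-130, Mul(Pow(Add(-2, 3), 2), -64)) = Add(-130, Mul(Pow(1, 2), -64)) = Add(-130, Mul(1, -64)) = Add(-130, -64) = -194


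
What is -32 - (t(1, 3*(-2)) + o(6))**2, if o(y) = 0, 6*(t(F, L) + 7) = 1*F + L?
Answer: -3361/36 ≈ -93.361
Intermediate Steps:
t(F, L) = -7 + F/6 + L/6 (t(F, L) = -7 + (1*F + L)/6 = -7 + (F + L)/6 = -7 + (F/6 + L/6) = -7 + F/6 + L/6)
-32 - (t(1, 3*(-2)) + o(6))**2 = -32 - ((-7 + (1/6)*1 + (3*(-2))/6) + 0)**2 = -32 - ((-7 + 1/6 + (1/6)*(-6)) + 0)**2 = -32 - ((-7 + 1/6 - 1) + 0)**2 = -32 - (-47/6 + 0)**2 = -32 - (-47/6)**2 = -32 - 1*2209/36 = -32 - 2209/36 = -3361/36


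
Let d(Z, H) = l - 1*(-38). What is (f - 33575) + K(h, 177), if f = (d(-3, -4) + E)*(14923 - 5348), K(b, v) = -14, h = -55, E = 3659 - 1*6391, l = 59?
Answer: -25263714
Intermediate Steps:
d(Z, H) = 97 (d(Z, H) = 59 - 1*(-38) = 59 + 38 = 97)
E = -2732 (E = 3659 - 6391 = -2732)
f = -25230125 (f = (97 - 2732)*(14923 - 5348) = -2635*9575 = -25230125)
(f - 33575) + K(h, 177) = (-25230125 - 33575) - 14 = -25263700 - 14 = -25263714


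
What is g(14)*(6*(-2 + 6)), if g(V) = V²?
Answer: 4704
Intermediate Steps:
g(14)*(6*(-2 + 6)) = 14²*(6*(-2 + 6)) = 196*(6*4) = 196*24 = 4704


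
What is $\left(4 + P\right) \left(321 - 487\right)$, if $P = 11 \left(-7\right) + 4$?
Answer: $11454$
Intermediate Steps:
$P = -73$ ($P = -77 + 4 = -73$)
$\left(4 + P\right) \left(321 - 487\right) = \left(4 - 73\right) \left(321 - 487\right) = \left(-69\right) \left(-166\right) = 11454$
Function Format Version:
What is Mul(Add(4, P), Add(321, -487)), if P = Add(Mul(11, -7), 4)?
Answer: 11454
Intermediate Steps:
P = -73 (P = Add(-77, 4) = -73)
Mul(Add(4, P), Add(321, -487)) = Mul(Add(4, -73), Add(321, -487)) = Mul(-69, -166) = 11454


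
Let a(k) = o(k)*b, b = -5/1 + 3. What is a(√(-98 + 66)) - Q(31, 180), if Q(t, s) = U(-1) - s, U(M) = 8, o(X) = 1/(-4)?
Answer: 345/2 ≈ 172.50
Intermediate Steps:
o(X) = -¼
b = -2 (b = -5 + 3 = -2)
Q(t, s) = 8 - s
a(k) = ½ (a(k) = -¼*(-2) = ½)
a(√(-98 + 66)) - Q(31, 180) = ½ - (8 - 1*180) = ½ - (8 - 180) = ½ - 1*(-172) = ½ + 172 = 345/2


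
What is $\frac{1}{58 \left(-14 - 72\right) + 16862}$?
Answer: $\frac{1}{11874} \approx 8.4218 \cdot 10^{-5}$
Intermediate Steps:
$\frac{1}{58 \left(-14 - 72\right) + 16862} = \frac{1}{58 \left(-86\right) + 16862} = \frac{1}{-4988 + 16862} = \frac{1}{11874}$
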